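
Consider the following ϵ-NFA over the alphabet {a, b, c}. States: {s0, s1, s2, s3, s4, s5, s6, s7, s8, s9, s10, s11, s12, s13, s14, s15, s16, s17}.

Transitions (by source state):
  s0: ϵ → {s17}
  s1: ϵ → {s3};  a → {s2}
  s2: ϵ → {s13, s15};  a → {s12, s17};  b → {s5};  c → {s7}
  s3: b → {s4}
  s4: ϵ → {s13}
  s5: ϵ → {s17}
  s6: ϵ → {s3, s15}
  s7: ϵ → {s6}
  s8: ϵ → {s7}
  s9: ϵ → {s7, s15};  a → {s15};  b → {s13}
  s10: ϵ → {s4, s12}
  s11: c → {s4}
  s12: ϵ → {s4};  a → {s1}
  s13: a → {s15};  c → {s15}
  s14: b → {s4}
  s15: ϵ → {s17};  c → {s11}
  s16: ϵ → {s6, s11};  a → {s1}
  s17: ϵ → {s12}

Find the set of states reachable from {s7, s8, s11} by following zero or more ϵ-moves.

{s3, s4, s6, s7, s8, s11, s12, s13, s15, s17}

Start with {s7, s8, s11}.
From s7 via ϵ: add s6.
From s6 via ϵ: add s3, s15.
From s15 via ϵ: add s17.
From s17 via ϵ: add s12.
From s12 via ϵ: add s4.
From s4 via ϵ: add s13.
No new states can be added; the closed set is {s3, s4, s6, s7, s8, s11, s12, s13, s15, s17}.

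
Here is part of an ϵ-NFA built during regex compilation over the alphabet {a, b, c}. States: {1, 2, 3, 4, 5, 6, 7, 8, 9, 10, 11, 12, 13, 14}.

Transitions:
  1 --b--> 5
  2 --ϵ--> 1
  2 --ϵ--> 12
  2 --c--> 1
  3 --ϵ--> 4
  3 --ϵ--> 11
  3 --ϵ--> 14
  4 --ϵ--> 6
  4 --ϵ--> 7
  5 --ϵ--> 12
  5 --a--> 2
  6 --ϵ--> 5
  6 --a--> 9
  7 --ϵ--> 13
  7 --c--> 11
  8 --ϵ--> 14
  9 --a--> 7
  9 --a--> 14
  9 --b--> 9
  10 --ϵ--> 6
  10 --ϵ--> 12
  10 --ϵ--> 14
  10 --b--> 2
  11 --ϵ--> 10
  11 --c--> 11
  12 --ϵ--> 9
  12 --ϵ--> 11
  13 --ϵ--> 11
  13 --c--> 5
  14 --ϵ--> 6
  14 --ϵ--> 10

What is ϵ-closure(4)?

Start with {4}.
From 4 via ϵ: add 6, 7.
From 6 via ϵ: add 5.
From 7 via ϵ: add 13.
From 5 via ϵ: add 12.
From 13 via ϵ: add 11.
From 11 via ϵ: add 10.
From 12 via ϵ: add 9.
From 10 via ϵ: add 14.
No new states can be added; the closed set is {4, 5, 6, 7, 9, 10, 11, 12, 13, 14}.

{4, 5, 6, 7, 9, 10, 11, 12, 13, 14}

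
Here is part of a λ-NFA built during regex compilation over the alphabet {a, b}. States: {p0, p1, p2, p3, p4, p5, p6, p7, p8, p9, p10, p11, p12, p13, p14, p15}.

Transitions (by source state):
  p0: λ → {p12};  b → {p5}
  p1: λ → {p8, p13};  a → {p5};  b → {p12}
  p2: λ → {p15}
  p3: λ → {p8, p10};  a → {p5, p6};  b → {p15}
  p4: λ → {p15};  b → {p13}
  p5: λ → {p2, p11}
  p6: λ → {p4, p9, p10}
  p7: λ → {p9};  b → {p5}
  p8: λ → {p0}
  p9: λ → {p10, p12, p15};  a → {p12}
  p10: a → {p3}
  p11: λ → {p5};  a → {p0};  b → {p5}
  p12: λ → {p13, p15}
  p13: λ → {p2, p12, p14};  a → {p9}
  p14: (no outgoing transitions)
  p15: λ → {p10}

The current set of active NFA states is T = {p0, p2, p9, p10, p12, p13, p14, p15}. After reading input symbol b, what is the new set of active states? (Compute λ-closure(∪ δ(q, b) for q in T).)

{p2, p5, p10, p11, p15}

p0 on b → {p5}.
No b-transition from p2, p9, p10, p12, p13, p14, p15.
Union after reading b: {p5}.
Now take the λ-closure:
From p5 via λ: add p2, p11.
From p2 via λ: add p15.
From p15 via λ: add p10.
No new states can be added; the closed set is {p2, p5, p10, p11, p15}.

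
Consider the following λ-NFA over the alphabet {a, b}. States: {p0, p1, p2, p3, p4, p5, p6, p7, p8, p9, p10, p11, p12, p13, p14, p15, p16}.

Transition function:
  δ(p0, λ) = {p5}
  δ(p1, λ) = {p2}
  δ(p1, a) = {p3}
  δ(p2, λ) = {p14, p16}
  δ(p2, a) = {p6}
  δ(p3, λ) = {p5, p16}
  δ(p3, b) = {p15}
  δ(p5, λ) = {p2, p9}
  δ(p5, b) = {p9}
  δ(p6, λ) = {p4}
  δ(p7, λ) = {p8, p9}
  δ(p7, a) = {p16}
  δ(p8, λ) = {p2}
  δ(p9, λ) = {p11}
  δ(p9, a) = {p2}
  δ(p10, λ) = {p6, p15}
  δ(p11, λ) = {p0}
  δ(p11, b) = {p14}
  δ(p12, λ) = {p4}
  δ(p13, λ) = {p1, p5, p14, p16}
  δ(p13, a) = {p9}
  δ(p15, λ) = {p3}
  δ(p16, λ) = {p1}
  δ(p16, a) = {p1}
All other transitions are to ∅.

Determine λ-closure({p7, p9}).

Start with {p7, p9}.
From p7 via λ: add p8.
From p9 via λ: add p11.
From p8 via λ: add p2.
From p11 via λ: add p0.
From p0 via λ: add p5.
From p2 via λ: add p14, p16.
From p16 via λ: add p1.
No new states can be added; the closed set is {p0, p1, p2, p5, p7, p8, p9, p11, p14, p16}.

{p0, p1, p2, p5, p7, p8, p9, p11, p14, p16}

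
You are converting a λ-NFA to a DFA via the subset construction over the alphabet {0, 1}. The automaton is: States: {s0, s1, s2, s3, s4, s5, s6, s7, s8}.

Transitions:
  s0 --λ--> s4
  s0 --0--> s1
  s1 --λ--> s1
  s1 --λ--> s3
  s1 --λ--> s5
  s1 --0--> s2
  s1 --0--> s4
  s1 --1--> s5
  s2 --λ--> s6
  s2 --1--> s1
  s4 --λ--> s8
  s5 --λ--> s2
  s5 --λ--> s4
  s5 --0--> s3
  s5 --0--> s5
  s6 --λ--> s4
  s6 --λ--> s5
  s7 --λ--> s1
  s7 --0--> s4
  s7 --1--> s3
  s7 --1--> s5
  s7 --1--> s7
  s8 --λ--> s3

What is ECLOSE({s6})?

Start with {s6}.
From s6 via λ: add s4, s5.
From s4 via λ: add s8.
From s5 via λ: add s2.
From s8 via λ: add s3.
No new states can be added; the closed set is {s2, s3, s4, s5, s6, s8}.

{s2, s3, s4, s5, s6, s8}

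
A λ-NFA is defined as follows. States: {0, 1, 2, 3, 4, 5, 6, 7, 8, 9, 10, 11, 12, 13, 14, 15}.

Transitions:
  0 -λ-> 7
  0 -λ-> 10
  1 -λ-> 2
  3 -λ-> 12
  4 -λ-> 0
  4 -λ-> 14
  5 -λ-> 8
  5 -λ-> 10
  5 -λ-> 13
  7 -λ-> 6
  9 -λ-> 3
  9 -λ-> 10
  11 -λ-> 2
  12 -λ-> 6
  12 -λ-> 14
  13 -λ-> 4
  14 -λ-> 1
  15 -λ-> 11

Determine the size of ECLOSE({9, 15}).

10

Start with {9, 15}.
From 9 via λ: add 3, 10.
From 15 via λ: add 11.
From 3 via λ: add 12.
From 11 via λ: add 2.
From 12 via λ: add 6, 14.
From 14 via λ: add 1.
λ-closure = {1, 2, 3, 6, 9, 10, 11, 12, 14, 15}, which has 10 states.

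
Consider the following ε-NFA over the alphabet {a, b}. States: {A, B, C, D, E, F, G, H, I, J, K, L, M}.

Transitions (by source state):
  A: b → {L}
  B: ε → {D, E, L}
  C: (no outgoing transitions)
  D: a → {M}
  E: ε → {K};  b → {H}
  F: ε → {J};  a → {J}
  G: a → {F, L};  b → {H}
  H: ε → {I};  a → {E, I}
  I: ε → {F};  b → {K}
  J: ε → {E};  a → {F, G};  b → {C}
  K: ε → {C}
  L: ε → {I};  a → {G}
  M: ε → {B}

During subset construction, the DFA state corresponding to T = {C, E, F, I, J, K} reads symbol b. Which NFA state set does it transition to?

{C, E, F, H, I, J, K}

E on b → {H}.
I on b → {K}.
J on b → {C}.
No b-transition from C, F, K.
Union after reading b: {C, H, K}.
Now take the ε-closure:
From H via ε: add I.
From I via ε: add F.
From F via ε: add J.
From J via ε: add E.
No new states can be added; the closed set is {C, E, F, H, I, J, K}.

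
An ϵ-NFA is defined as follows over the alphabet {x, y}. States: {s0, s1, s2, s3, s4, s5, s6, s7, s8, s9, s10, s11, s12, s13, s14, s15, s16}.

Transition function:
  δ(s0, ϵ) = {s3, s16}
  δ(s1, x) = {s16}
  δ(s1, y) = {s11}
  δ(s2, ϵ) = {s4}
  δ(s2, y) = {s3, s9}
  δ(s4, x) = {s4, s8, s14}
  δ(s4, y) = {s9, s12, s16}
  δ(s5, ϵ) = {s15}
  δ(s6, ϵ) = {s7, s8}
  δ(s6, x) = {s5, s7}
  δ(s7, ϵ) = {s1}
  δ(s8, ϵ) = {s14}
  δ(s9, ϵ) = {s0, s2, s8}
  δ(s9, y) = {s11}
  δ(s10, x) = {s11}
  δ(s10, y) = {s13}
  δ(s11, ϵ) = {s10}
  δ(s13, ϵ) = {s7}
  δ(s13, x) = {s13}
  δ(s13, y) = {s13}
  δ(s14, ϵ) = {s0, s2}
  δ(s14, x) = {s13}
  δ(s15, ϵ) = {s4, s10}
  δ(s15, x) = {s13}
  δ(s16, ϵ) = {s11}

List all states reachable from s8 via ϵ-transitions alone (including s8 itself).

{s0, s2, s3, s4, s8, s10, s11, s14, s16}

Start with {s8}.
From s8 via ϵ: add s14.
From s14 via ϵ: add s0, s2.
From s0 via ϵ: add s3, s16.
From s2 via ϵ: add s4.
From s16 via ϵ: add s11.
From s11 via ϵ: add s10.
No new states can be added; the closed set is {s0, s2, s3, s4, s8, s10, s11, s14, s16}.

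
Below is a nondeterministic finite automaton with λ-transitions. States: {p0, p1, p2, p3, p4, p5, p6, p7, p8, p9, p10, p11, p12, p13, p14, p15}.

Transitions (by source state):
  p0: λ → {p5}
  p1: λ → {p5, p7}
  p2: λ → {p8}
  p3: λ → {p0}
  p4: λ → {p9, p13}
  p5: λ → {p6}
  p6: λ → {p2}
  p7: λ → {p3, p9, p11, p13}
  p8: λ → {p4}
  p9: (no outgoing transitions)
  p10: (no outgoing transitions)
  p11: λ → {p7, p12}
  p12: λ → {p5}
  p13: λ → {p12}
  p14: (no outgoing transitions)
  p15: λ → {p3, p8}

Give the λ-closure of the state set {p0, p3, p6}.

Start with {p0, p3, p6}.
From p0 via λ: add p5.
From p6 via λ: add p2.
From p2 via λ: add p8.
From p8 via λ: add p4.
From p4 via λ: add p9, p13.
From p13 via λ: add p12.
No new states can be added; the closed set is {p0, p2, p3, p4, p5, p6, p8, p9, p12, p13}.

{p0, p2, p3, p4, p5, p6, p8, p9, p12, p13}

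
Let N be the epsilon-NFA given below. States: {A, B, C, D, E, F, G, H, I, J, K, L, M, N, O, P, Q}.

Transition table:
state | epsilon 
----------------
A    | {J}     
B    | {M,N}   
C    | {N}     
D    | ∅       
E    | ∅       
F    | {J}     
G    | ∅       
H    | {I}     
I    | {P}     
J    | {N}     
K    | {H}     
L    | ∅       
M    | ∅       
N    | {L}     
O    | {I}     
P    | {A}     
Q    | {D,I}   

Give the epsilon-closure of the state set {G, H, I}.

{A, G, H, I, J, L, N, P}

Start with {G, H, I}.
From I via epsilon: add P.
From P via epsilon: add A.
From A via epsilon: add J.
From J via epsilon: add N.
From N via epsilon: add L.
No new states can be added; the closed set is {A, G, H, I, J, L, N, P}.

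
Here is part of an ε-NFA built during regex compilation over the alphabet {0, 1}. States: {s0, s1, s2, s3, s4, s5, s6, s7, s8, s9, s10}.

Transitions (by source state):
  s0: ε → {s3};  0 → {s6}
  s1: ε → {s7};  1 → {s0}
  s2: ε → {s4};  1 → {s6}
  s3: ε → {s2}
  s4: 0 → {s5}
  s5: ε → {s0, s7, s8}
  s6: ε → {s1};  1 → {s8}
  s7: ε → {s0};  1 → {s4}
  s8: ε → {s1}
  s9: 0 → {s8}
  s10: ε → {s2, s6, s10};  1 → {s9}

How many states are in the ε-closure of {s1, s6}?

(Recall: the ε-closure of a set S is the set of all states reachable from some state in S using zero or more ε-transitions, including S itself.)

7

Start with {s1, s6}.
From s1 via ε: add s7.
From s7 via ε: add s0.
From s0 via ε: add s3.
From s3 via ε: add s2.
From s2 via ε: add s4.
ε-closure = {s0, s1, s2, s3, s4, s6, s7}, which has 7 states.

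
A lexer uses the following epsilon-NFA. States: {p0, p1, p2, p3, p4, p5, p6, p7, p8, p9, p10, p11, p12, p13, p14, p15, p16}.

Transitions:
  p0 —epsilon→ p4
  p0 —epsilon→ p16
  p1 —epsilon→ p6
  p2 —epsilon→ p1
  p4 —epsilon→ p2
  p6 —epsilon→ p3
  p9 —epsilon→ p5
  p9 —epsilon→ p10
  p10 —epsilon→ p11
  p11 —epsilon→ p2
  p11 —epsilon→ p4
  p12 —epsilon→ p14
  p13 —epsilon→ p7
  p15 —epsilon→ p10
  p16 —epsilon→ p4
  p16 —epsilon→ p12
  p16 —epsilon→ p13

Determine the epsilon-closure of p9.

{p1, p2, p3, p4, p5, p6, p9, p10, p11}

Start with {p9}.
From p9 via epsilon: add p5, p10.
From p10 via epsilon: add p11.
From p11 via epsilon: add p2, p4.
From p2 via epsilon: add p1.
From p1 via epsilon: add p6.
From p6 via epsilon: add p3.
No new states can be added; the closed set is {p1, p2, p3, p4, p5, p6, p9, p10, p11}.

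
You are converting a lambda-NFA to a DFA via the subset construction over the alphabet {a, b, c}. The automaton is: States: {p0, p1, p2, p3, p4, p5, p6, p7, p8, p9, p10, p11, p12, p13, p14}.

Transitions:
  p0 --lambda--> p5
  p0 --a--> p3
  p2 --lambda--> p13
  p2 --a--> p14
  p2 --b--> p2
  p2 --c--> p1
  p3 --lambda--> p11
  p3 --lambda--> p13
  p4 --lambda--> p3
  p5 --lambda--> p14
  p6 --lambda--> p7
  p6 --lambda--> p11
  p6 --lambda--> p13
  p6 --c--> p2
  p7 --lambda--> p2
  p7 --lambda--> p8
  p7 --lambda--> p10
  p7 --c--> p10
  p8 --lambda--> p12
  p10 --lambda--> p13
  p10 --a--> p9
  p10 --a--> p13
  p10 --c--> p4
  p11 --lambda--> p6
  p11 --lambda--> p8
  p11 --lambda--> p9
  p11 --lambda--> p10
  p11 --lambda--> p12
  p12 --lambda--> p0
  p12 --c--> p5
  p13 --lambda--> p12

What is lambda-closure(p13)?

{p0, p5, p12, p13, p14}

Start with {p13}.
From p13 via lambda: add p12.
From p12 via lambda: add p0.
From p0 via lambda: add p5.
From p5 via lambda: add p14.
No new states can be added; the closed set is {p0, p5, p12, p13, p14}.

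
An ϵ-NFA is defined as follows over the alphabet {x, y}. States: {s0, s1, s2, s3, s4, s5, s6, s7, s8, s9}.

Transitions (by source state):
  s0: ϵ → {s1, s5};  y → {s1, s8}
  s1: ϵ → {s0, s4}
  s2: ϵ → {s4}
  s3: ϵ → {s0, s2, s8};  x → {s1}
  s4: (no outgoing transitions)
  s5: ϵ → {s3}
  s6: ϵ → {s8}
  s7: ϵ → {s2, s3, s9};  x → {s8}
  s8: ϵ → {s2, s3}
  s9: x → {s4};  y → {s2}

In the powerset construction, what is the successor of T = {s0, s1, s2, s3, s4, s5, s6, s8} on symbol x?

s3 on x → {s1}.
No x-transition from s0, s1, s2, s4, s5, s6, s8.
Union after reading x: {s1}.
Now take the ϵ-closure:
From s1 via ϵ: add s0, s4.
From s0 via ϵ: add s5.
From s5 via ϵ: add s3.
From s3 via ϵ: add s2, s8.
No new states can be added; the closed set is {s0, s1, s2, s3, s4, s5, s8}.

{s0, s1, s2, s3, s4, s5, s8}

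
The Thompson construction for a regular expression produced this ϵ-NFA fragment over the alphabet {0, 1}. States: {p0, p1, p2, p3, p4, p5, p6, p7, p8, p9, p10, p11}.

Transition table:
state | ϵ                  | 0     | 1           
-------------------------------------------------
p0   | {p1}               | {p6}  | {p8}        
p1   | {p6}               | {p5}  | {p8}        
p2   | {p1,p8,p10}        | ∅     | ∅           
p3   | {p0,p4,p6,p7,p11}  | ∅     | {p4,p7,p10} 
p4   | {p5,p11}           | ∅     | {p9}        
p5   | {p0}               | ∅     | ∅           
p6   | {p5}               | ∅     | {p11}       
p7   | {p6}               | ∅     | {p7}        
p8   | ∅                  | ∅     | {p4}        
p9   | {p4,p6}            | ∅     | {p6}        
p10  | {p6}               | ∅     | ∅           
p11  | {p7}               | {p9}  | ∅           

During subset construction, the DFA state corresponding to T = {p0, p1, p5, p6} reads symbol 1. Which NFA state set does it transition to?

p0 on 1 → {p8}.
p1 on 1 → {p8}.
p6 on 1 → {p11}.
No 1-transition from p5.
Union after reading 1: {p8, p11}.
Now take the ϵ-closure:
From p11 via ϵ: add p7.
From p7 via ϵ: add p6.
From p6 via ϵ: add p5.
From p5 via ϵ: add p0.
From p0 via ϵ: add p1.
No new states can be added; the closed set is {p0, p1, p5, p6, p7, p8, p11}.

{p0, p1, p5, p6, p7, p8, p11}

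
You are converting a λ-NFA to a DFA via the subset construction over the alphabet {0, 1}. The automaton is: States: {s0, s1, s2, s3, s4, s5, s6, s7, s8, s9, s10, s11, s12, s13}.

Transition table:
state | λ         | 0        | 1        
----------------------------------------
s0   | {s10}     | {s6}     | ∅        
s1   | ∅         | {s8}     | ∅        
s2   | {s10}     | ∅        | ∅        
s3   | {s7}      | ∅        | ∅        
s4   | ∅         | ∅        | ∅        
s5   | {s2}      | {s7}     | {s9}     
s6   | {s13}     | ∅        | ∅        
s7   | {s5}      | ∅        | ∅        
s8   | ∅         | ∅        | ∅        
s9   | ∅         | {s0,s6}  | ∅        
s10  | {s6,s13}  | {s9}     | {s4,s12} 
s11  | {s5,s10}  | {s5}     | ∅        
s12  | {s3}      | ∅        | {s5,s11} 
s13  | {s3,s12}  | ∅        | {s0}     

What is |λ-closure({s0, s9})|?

10

Start with {s0, s9}.
From s0 via λ: add s10.
From s10 via λ: add s6, s13.
From s13 via λ: add s3, s12.
From s3 via λ: add s7.
From s7 via λ: add s5.
From s5 via λ: add s2.
λ-closure = {s0, s2, s3, s5, s6, s7, s9, s10, s12, s13}, which has 10 states.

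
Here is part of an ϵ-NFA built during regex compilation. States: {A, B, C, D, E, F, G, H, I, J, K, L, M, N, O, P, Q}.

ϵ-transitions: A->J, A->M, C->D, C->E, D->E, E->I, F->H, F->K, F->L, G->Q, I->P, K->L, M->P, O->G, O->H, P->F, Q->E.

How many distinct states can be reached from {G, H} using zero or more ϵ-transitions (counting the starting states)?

9

Start with {G, H}.
From G via ϵ: add Q.
From Q via ϵ: add E.
From E via ϵ: add I.
From I via ϵ: add P.
From P via ϵ: add F.
From F via ϵ: add K, L.
ϵ-closure = {E, F, G, H, I, K, L, P, Q}, which has 9 states.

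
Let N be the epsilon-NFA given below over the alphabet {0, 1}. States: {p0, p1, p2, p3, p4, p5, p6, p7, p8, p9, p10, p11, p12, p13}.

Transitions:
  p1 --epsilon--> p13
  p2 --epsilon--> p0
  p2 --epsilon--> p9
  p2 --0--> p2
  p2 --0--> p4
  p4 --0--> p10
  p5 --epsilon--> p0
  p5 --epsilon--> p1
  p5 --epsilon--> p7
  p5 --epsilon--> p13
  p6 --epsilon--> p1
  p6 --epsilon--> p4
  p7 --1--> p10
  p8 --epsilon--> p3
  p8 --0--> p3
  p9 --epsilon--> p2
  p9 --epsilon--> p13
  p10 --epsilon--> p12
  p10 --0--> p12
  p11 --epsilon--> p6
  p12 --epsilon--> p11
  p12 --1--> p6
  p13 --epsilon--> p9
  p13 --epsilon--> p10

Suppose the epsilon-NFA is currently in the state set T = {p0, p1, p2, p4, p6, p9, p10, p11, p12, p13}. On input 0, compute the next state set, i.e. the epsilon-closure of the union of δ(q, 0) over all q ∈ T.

{p0, p1, p2, p4, p6, p9, p10, p11, p12, p13}

p2 on 0 → {p2, p4}.
p4 on 0 → {p10}.
p10 on 0 → {p12}.
No 0-transition from p0, p1, p6, p9, p11, p12, p13.
Union after reading 0: {p2, p4, p10, p12}.
Now take the epsilon-closure:
From p2 via epsilon: add p0, p9.
From p12 via epsilon: add p11.
From p9 via epsilon: add p13.
From p11 via epsilon: add p6.
From p6 via epsilon: add p1.
No new states can be added; the closed set is {p0, p1, p2, p4, p6, p9, p10, p11, p12, p13}.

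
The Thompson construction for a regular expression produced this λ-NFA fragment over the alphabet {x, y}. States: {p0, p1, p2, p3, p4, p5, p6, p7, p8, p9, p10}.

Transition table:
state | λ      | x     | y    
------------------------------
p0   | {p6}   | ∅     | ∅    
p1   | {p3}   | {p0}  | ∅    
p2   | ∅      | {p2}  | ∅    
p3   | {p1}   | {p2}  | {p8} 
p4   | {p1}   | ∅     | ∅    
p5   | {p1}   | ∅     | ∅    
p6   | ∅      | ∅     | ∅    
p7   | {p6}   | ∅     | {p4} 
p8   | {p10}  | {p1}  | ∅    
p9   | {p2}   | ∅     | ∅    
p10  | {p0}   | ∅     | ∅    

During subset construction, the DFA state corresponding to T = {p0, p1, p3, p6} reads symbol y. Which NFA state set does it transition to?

{p0, p6, p8, p10}

p3 on y → {p8}.
No y-transition from p0, p1, p6.
Union after reading y: {p8}.
Now take the λ-closure:
From p8 via λ: add p10.
From p10 via λ: add p0.
From p0 via λ: add p6.
No new states can be added; the closed set is {p0, p6, p8, p10}.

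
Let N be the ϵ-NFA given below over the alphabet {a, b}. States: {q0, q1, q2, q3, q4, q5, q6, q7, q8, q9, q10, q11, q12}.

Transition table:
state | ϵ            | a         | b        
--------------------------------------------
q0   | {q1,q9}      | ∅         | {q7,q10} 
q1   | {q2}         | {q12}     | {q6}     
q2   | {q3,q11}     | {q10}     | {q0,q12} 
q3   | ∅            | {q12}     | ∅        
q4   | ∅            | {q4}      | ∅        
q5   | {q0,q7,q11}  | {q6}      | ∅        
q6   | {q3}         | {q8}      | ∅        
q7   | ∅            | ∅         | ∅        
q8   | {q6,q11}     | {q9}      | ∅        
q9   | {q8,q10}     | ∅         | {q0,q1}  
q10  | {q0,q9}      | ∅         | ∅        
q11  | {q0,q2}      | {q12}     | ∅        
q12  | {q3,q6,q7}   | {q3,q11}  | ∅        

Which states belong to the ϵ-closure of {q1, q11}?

Start with {q1, q11}.
From q1 via ϵ: add q2.
From q11 via ϵ: add q0.
From q0 via ϵ: add q9.
From q2 via ϵ: add q3.
From q9 via ϵ: add q8, q10.
From q8 via ϵ: add q6.
No new states can be added; the closed set is {q0, q1, q2, q3, q6, q8, q9, q10, q11}.

{q0, q1, q2, q3, q6, q8, q9, q10, q11}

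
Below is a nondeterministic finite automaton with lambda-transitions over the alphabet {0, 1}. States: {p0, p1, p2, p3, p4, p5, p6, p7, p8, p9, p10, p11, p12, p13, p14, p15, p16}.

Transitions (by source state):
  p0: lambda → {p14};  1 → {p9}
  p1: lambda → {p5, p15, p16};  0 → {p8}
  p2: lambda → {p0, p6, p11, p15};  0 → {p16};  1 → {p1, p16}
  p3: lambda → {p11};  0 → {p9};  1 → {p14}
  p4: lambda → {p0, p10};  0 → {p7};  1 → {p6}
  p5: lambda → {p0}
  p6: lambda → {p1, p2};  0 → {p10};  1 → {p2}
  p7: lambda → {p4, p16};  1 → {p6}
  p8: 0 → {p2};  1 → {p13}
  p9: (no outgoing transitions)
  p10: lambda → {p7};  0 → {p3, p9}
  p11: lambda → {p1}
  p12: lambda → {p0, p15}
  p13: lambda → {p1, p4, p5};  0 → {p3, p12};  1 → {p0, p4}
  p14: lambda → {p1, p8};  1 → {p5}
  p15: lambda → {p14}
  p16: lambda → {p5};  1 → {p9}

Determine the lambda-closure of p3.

{p0, p1, p3, p5, p8, p11, p14, p15, p16}

Start with {p3}.
From p3 via lambda: add p11.
From p11 via lambda: add p1.
From p1 via lambda: add p5, p15, p16.
From p5 via lambda: add p0.
From p15 via lambda: add p14.
From p14 via lambda: add p8.
No new states can be added; the closed set is {p0, p1, p3, p5, p8, p11, p14, p15, p16}.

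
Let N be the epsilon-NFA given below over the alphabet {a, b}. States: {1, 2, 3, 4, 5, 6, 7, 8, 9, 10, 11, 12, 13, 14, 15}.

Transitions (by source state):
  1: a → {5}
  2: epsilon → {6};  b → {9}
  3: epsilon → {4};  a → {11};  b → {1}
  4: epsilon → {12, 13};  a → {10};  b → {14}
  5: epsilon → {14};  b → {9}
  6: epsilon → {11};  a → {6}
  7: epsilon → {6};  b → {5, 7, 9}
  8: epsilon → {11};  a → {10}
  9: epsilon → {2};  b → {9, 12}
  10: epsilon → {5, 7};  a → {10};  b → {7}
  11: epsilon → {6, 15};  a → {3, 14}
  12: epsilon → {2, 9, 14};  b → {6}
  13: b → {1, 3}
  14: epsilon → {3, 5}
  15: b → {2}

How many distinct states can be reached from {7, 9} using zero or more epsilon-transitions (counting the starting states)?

Start with {7, 9}.
From 7 via epsilon: add 6.
From 9 via epsilon: add 2.
From 6 via epsilon: add 11.
From 11 via epsilon: add 15.
epsilon-closure = {2, 6, 7, 9, 11, 15}, which has 6 states.

6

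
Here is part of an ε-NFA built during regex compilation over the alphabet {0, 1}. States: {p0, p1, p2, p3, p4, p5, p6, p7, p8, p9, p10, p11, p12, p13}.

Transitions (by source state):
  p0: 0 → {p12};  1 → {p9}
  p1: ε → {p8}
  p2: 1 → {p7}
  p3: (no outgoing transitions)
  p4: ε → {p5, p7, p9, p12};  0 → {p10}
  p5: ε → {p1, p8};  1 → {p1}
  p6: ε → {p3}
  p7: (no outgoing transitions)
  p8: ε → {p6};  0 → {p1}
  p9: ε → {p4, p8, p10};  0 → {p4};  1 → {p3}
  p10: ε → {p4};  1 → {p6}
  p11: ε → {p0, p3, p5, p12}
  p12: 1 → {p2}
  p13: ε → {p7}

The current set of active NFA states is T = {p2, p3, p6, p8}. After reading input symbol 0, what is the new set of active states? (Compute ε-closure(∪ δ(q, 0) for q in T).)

p8 on 0 → {p1}.
No 0-transition from p2, p3, p6.
Union after reading 0: {p1}.
Now take the ε-closure:
From p1 via ε: add p8.
From p8 via ε: add p6.
From p6 via ε: add p3.
No new states can be added; the closed set is {p1, p3, p6, p8}.

{p1, p3, p6, p8}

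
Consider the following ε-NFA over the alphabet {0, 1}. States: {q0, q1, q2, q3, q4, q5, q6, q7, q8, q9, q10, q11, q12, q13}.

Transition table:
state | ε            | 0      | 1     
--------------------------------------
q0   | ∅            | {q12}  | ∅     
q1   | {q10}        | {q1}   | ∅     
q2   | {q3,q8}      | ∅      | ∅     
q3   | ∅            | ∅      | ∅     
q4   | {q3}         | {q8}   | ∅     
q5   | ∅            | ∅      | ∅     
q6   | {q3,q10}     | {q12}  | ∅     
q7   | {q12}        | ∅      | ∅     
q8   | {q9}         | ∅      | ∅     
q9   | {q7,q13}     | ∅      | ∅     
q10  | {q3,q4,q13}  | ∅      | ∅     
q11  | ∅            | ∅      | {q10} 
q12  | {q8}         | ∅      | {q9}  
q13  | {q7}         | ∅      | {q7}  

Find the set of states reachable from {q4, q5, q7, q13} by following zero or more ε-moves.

{q3, q4, q5, q7, q8, q9, q12, q13}

Start with {q4, q5, q7, q13}.
From q4 via ε: add q3.
From q7 via ε: add q12.
From q12 via ε: add q8.
From q8 via ε: add q9.
No new states can be added; the closed set is {q3, q4, q5, q7, q8, q9, q12, q13}.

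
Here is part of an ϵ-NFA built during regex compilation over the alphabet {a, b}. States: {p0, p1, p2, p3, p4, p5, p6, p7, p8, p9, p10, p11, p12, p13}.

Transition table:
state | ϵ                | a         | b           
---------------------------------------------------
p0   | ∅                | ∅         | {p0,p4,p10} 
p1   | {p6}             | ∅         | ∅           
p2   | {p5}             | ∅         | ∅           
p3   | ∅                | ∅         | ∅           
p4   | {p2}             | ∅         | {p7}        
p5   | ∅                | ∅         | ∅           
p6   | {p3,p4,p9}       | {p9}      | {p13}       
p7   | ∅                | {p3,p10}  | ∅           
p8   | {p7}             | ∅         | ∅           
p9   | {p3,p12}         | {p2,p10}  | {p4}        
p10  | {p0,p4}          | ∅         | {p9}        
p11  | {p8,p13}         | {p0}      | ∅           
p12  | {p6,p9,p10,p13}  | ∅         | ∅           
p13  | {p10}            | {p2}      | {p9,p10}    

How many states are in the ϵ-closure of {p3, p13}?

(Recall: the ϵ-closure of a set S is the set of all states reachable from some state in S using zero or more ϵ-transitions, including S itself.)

7

Start with {p3, p13}.
From p13 via ϵ: add p10.
From p10 via ϵ: add p0, p4.
From p4 via ϵ: add p2.
From p2 via ϵ: add p5.
ϵ-closure = {p0, p2, p3, p4, p5, p10, p13}, which has 7 states.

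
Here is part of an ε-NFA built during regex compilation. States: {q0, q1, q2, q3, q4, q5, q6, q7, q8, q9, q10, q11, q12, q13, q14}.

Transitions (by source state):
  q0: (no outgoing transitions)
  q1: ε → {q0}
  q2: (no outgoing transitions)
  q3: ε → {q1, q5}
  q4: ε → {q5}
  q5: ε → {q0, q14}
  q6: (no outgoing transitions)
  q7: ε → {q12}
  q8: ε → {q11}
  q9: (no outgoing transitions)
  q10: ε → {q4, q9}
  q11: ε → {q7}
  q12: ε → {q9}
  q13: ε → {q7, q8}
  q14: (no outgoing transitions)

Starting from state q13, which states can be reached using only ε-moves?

Start with {q13}.
From q13 via ε: add q7, q8.
From q7 via ε: add q12.
From q8 via ε: add q11.
From q12 via ε: add q9.
No new states can be added; the closed set is {q7, q8, q9, q11, q12, q13}.

{q7, q8, q9, q11, q12, q13}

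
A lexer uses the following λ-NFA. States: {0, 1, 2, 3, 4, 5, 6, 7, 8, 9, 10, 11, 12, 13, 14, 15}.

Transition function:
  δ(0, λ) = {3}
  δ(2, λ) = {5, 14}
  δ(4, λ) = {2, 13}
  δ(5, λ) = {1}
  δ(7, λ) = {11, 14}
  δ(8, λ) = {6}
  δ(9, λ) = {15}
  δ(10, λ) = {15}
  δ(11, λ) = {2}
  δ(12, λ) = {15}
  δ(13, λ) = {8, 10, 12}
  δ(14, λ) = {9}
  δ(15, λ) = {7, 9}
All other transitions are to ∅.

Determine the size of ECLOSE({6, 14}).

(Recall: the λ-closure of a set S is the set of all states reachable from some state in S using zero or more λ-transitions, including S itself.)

Start with {6, 14}.
From 14 via λ: add 9.
From 9 via λ: add 15.
From 15 via λ: add 7.
From 7 via λ: add 11.
From 11 via λ: add 2.
From 2 via λ: add 5.
From 5 via λ: add 1.
λ-closure = {1, 2, 5, 6, 7, 9, 11, 14, 15}, which has 9 states.

9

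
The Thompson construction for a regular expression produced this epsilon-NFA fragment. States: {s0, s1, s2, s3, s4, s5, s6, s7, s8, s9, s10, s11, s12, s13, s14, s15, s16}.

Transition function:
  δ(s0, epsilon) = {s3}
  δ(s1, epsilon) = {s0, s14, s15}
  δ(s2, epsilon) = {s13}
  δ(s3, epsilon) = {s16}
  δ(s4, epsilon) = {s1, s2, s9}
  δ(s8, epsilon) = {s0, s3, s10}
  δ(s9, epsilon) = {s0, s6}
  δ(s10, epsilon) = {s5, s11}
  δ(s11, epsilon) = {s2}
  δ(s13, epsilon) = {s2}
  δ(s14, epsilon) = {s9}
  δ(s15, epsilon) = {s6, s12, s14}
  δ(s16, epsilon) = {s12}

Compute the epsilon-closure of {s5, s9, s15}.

Start with {s5, s9, s15}.
From s9 via epsilon: add s0, s6.
From s15 via epsilon: add s12, s14.
From s0 via epsilon: add s3.
From s3 via epsilon: add s16.
No new states can be added; the closed set is {s0, s3, s5, s6, s9, s12, s14, s15, s16}.

{s0, s3, s5, s6, s9, s12, s14, s15, s16}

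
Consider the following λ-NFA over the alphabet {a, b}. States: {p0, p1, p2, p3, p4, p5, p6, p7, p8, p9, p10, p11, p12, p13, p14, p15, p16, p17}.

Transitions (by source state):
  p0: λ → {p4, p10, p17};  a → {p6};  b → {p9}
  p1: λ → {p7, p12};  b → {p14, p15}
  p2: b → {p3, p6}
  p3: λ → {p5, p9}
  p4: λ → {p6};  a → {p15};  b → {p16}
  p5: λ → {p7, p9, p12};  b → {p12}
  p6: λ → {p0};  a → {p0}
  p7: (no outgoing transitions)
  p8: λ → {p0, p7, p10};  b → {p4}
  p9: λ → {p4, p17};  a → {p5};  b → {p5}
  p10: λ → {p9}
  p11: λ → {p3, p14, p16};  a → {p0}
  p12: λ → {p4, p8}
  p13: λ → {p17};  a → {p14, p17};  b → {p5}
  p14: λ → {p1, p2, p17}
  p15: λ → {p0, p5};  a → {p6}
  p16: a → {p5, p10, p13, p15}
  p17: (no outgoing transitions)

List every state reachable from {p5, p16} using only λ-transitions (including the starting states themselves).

Start with {p5, p16}.
From p5 via λ: add p7, p9, p12.
From p9 via λ: add p4, p17.
From p12 via λ: add p8.
From p4 via λ: add p6.
From p8 via λ: add p0, p10.
No new states can be added; the closed set is {p0, p4, p5, p6, p7, p8, p9, p10, p12, p16, p17}.

{p0, p4, p5, p6, p7, p8, p9, p10, p12, p16, p17}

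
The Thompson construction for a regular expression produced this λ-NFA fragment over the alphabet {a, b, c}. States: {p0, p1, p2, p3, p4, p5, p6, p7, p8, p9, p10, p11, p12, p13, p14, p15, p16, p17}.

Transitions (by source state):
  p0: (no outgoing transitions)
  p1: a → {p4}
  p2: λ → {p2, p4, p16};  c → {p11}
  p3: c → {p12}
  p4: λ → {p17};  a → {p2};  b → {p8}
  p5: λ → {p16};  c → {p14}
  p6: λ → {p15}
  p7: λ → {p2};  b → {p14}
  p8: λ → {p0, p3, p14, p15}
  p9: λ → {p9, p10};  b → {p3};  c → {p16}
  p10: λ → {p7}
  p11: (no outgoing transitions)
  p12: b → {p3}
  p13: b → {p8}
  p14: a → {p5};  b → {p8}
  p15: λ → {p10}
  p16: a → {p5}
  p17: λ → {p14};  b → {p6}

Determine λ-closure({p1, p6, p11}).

Start with {p1, p6, p11}.
From p6 via λ: add p15.
From p15 via λ: add p10.
From p10 via λ: add p7.
From p7 via λ: add p2.
From p2 via λ: add p4, p16.
From p4 via λ: add p17.
From p17 via λ: add p14.
No new states can be added; the closed set is {p1, p2, p4, p6, p7, p10, p11, p14, p15, p16, p17}.

{p1, p2, p4, p6, p7, p10, p11, p14, p15, p16, p17}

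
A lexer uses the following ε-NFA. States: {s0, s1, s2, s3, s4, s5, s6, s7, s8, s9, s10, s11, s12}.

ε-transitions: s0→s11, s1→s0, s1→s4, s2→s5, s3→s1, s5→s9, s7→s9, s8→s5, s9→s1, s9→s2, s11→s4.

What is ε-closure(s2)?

{s0, s1, s2, s4, s5, s9, s11}

Start with {s2}.
From s2 via ε: add s5.
From s5 via ε: add s9.
From s9 via ε: add s1.
From s1 via ε: add s0, s4.
From s0 via ε: add s11.
No new states can be added; the closed set is {s0, s1, s2, s4, s5, s9, s11}.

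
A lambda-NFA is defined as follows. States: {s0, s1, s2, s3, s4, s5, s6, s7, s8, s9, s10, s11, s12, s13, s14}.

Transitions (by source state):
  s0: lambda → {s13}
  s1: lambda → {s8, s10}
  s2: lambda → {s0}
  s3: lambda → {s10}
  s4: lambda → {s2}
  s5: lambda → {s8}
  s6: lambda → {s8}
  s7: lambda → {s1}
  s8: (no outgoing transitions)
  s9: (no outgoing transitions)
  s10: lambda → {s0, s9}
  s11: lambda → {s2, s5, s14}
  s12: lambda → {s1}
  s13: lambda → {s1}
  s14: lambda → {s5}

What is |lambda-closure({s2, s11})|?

Start with {s2, s11}.
From s2 via lambda: add s0.
From s11 via lambda: add s5, s14.
From s0 via lambda: add s13.
From s5 via lambda: add s8.
From s13 via lambda: add s1.
From s1 via lambda: add s10.
From s10 via lambda: add s9.
lambda-closure = {s0, s1, s2, s5, s8, s9, s10, s11, s13, s14}, which has 10 states.

10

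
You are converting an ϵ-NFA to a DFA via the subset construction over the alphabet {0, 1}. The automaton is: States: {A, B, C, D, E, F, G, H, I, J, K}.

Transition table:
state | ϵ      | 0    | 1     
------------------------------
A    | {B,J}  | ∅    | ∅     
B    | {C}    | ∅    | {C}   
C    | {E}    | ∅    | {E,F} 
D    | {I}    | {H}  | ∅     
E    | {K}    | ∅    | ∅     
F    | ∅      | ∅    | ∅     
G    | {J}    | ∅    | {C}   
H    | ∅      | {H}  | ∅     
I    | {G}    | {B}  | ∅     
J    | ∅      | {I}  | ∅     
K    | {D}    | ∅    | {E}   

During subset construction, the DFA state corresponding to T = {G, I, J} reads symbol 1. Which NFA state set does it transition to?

G on 1 → {C}.
No 1-transition from I, J.
Union after reading 1: {C}.
Now take the ϵ-closure:
From C via ϵ: add E.
From E via ϵ: add K.
From K via ϵ: add D.
From D via ϵ: add I.
From I via ϵ: add G.
From G via ϵ: add J.
No new states can be added; the closed set is {C, D, E, G, I, J, K}.

{C, D, E, G, I, J, K}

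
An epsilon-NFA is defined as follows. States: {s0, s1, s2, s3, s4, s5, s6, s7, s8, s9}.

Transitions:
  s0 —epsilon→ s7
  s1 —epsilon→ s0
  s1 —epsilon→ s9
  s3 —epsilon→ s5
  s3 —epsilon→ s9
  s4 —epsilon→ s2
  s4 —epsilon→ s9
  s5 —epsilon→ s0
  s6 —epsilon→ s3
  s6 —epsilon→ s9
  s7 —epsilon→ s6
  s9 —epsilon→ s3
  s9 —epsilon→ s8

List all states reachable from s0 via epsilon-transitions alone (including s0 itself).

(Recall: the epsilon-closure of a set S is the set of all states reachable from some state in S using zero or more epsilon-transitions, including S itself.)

{s0, s3, s5, s6, s7, s8, s9}

Start with {s0}.
From s0 via epsilon: add s7.
From s7 via epsilon: add s6.
From s6 via epsilon: add s3, s9.
From s3 via epsilon: add s5.
From s9 via epsilon: add s8.
No new states can be added; the closed set is {s0, s3, s5, s6, s7, s8, s9}.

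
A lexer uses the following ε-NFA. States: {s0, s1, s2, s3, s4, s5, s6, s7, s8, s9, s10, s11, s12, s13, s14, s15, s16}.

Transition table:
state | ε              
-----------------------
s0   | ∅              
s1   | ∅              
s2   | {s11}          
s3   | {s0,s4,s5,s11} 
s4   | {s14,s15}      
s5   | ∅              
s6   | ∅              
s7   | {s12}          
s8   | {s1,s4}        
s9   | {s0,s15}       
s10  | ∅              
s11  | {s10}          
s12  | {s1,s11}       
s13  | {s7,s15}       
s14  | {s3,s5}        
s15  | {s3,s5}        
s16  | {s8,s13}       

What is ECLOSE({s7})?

Start with {s7}.
From s7 via ε: add s12.
From s12 via ε: add s1, s11.
From s11 via ε: add s10.
No new states can be added; the closed set is {s1, s7, s10, s11, s12}.

{s1, s7, s10, s11, s12}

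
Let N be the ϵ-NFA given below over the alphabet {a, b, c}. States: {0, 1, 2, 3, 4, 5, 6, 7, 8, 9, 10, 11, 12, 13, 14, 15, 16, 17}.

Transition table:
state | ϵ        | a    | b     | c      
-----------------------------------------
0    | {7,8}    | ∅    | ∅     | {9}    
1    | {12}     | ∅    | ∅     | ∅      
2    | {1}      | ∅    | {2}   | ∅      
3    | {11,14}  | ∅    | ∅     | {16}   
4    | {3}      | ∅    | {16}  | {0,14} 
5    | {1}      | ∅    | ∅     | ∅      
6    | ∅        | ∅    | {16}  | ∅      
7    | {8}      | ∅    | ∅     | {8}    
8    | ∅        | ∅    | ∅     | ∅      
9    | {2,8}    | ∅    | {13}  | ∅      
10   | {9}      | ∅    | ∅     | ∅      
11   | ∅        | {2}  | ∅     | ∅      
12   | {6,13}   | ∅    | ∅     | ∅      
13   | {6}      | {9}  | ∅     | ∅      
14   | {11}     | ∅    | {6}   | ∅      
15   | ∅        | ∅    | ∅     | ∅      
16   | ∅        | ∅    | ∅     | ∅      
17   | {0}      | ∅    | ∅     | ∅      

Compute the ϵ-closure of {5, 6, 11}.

{1, 5, 6, 11, 12, 13}

Start with {5, 6, 11}.
From 5 via ϵ: add 1.
From 1 via ϵ: add 12.
From 12 via ϵ: add 13.
No new states can be added; the closed set is {1, 5, 6, 11, 12, 13}.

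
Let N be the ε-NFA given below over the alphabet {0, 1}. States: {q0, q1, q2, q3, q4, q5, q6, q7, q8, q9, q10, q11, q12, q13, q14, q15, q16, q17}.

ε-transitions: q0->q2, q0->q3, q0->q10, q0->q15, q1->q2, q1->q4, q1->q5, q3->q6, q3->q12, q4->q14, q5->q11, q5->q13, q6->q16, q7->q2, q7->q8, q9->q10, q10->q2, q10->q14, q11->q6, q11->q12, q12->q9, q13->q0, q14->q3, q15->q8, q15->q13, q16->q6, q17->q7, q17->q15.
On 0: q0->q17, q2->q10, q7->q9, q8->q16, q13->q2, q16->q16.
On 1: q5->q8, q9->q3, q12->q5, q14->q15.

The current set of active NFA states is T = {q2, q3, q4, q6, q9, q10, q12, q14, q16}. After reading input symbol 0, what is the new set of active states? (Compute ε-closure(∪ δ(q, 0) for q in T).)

{q2, q3, q6, q9, q10, q12, q14, q16}

q2 on 0 → {q10}.
q16 on 0 → {q16}.
No 0-transition from q3, q4, q6, q9, q10, q12, q14.
Union after reading 0: {q10, q16}.
Now take the ε-closure:
From q10 via ε: add q2, q14.
From q16 via ε: add q6.
From q14 via ε: add q3.
From q3 via ε: add q12.
From q12 via ε: add q9.
No new states can be added; the closed set is {q2, q3, q6, q9, q10, q12, q14, q16}.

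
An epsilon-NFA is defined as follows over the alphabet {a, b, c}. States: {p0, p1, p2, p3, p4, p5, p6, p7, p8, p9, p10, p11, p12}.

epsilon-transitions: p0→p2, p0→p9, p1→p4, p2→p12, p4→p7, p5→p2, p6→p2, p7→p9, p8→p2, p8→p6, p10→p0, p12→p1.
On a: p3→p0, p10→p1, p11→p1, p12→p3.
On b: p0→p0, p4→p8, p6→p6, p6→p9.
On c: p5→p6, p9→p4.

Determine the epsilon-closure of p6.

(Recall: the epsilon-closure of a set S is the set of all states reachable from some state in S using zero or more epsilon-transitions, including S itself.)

Start with {p6}.
From p6 via epsilon: add p2.
From p2 via epsilon: add p12.
From p12 via epsilon: add p1.
From p1 via epsilon: add p4.
From p4 via epsilon: add p7.
From p7 via epsilon: add p9.
No new states can be added; the closed set is {p1, p2, p4, p6, p7, p9, p12}.

{p1, p2, p4, p6, p7, p9, p12}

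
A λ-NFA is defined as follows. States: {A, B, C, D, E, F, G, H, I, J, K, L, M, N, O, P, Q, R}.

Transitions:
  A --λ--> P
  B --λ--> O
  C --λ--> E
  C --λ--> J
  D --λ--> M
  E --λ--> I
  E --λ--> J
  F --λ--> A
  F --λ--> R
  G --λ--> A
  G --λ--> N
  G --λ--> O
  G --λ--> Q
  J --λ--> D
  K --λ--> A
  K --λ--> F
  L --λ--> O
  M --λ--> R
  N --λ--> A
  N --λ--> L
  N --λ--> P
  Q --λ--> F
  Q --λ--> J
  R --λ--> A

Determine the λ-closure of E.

{A, D, E, I, J, M, P, R}

Start with {E}.
From E via λ: add I, J.
From J via λ: add D.
From D via λ: add M.
From M via λ: add R.
From R via λ: add A.
From A via λ: add P.
No new states can be added; the closed set is {A, D, E, I, J, M, P, R}.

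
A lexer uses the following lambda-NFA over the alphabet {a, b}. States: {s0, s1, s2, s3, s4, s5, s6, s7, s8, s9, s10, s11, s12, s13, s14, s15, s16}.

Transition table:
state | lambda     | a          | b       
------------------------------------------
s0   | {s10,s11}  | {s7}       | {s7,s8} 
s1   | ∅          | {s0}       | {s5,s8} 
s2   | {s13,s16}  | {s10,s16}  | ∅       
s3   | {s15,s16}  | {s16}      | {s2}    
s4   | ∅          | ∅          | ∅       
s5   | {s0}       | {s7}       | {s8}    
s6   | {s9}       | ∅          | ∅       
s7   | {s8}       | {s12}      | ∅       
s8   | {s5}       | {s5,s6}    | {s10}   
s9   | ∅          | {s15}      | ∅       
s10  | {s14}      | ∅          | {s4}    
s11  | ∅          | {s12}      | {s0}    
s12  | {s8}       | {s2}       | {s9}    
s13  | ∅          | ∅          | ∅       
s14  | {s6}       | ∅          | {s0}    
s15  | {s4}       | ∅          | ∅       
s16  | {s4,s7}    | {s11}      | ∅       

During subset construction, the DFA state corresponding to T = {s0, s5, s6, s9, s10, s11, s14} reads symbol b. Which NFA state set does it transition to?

{s0, s4, s5, s6, s7, s8, s9, s10, s11, s14}

s0 on b → {s7, s8}.
s5 on b → {s8}.
s10 on b → {s4}.
s11 on b → {s0}.
s14 on b → {s0}.
No b-transition from s6, s9.
Union after reading b: {s0, s4, s7, s8}.
Now take the lambda-closure:
From s0 via lambda: add s10, s11.
From s8 via lambda: add s5.
From s10 via lambda: add s14.
From s14 via lambda: add s6.
From s6 via lambda: add s9.
No new states can be added; the closed set is {s0, s4, s5, s6, s7, s8, s9, s10, s11, s14}.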